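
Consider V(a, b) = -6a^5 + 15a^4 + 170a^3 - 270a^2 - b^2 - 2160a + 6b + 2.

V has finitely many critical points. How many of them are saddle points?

V separates as a function of a plus a function of b, so ∇V=0 decouples.
∂V/∂a = -30(a - 4)(a - 3)(a + 2)(a + 3) = 0 at a ∈ {-3, -2, 3, 4}; ∂V/∂b = -2(b - 3) = 0 at b ∈ {3}.
The Hessian is diagonal: diag(V_aa, V_bb). Second derivatives: V_aa(-3)=1260, V_aa(-2)=-900, V_aa(3)=900, V_aa(4)=-1260; V_bb(3)=-2.
Saddle points occur where the two diagonal entries have opposite signs: (-3, 3), (3, 3). Count: 2.

2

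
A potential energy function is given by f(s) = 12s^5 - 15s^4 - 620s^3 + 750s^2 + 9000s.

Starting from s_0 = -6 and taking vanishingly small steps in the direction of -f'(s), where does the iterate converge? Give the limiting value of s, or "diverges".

f'(s) = 60(s - 5)(s - 3)(s + 2)(s + 5), so f'(-6) = 23760.
Gradient descent moves in the -f' direction, i.e. s is decreasing.
There is no critical point below s=-6, and f' keeps the same sign, so the iterate runs off to −∞.

diverges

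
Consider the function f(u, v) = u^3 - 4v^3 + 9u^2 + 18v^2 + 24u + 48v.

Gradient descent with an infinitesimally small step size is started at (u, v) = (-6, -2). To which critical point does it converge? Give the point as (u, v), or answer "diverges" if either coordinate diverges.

diverges

f is separable, so gradient descent decouples: u follows -∂f/∂u, v follows -∂f/∂v.
∂f/∂u = 3(u + 2)(u + 4); at u=-6 this is 24, so u decreases.
∂f/∂v = -12(v - 4)(v + 1); at v=-2 this is -72, so v increases.
The u-coordinate has no critical point in that direction and runs off to infinity.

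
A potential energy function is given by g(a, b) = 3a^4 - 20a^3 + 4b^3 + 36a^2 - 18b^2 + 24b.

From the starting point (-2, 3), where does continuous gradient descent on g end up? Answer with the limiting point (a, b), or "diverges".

g is separable, so gradient descent decouples: a follows -∂g/∂a, b follows -∂g/∂b.
∂g/∂a = 12a(a - 3)(a - 2); at a=-2 this is -480, so a increases.
∂g/∂b = 12(b - 2)(b - 1); at b=3 this is 24, so b decreases.
a converges to its nearest critical value 0 (a local min of the a-part); b converges to 2. The iterate converges to (0, 2).

(0, 2)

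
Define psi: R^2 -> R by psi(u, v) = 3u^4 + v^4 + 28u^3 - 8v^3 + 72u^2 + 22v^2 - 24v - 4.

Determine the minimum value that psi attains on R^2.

psi(u,v) separates as P(u) + Q(v) − 4, so its minimum is min P + min Q − 4.
P'(u) = 12u(u + 3)(u + 4) vanishes at u ∈ {-4, -3, 0}; Q'(v) = 4(v - 3)(v - 2)(v - 1) vanishes at v ∈ {1, 2, 3}.
Local minima of P (where P''>0): P(-4)=128, P(0)=0. Local minima of Q: Q(1)=-9, Q(3)=-9.
So the global minimum of psi is P(0) + Q(1) − 4 = 0 − 9 − 4 = -13, attained at (0, 1).

-13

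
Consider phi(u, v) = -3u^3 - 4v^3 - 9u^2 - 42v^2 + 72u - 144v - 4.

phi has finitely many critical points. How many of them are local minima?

1

phi separates as a function of u plus a function of v, so ∇phi=0 decouples.
∂phi/∂u = -9(u - 2)(u + 4) = 0 at u ∈ {-4, 2}; ∂phi/∂v = -12(v + 3)(v + 4) = 0 at v ∈ {-4, -3}.
The Hessian is diagonal: diag(phi_uu, phi_vv). Second derivatives: phi_uu(-4)=54, phi_uu(2)=-54; phi_vv(-4)=12, phi_vv(-3)=-12.
Local minima occur where both diagonal entries positive: (-4, -4). Count: 1.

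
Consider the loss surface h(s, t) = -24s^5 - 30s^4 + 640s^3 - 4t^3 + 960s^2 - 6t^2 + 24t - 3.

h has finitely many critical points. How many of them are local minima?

2

h separates as a function of s plus a function of t, so ∇h=0 decouples.
∂h/∂s = -120s(s - 4)(s + 1)(s + 4) = 0 at s ∈ {-4, -1, 0, 4}; ∂h/∂t = -12(t - 1)(t + 2) = 0 at t ∈ {-2, 1}.
The Hessian is diagonal: diag(h_ss, h_tt). Second derivatives: h_ss(-4)=11520, h_ss(-1)=-1800, h_ss(0)=1920, h_ss(4)=-19200; h_tt(-2)=36, h_tt(1)=-36.
Local minima occur where both diagonal entries positive: (-4, -2), (0, -2). Count: 2.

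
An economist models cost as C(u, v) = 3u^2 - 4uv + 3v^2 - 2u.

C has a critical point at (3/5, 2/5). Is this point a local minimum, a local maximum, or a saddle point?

local minimum

The Hessian of C is constant: H = [[6, -4], [-4, 6]].
det(H) = 6·6 − (-4)² = 20.
det(H) > 0 and tr(H) = 12 > 0, so H is positive definite and the point is a local minimum.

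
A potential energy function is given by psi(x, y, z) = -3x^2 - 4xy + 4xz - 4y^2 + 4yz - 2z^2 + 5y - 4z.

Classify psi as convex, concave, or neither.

psi is quadratic, so its Hessian is the constant matrix H = [[-6, -4, 4], [-4, -8, 4], [4, 4, -4]].
Leading principal minors: -6, 32, -32.
Signs alternate −, +, − ⇒ H ≺ 0 ⇒ concave.

concave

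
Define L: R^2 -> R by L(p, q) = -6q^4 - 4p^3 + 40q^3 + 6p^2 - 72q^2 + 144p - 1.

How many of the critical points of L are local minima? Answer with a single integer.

1

L separates as a function of p plus a function of q, so ∇L=0 decouples.
∂L/∂p = -12(p - 4)(p + 3) = 0 at p ∈ {-3, 4}; ∂L/∂q = -24q(q - 3)(q - 2) = 0 at q ∈ {0, 2, 3}.
The Hessian is diagonal: diag(L_pp, L_qq). Second derivatives: L_pp(-3)=84, L_pp(4)=-84; L_qq(0)=-144, L_qq(2)=48, L_qq(3)=-72.
Local minima occur where both diagonal entries positive: (-3, 2). Count: 1.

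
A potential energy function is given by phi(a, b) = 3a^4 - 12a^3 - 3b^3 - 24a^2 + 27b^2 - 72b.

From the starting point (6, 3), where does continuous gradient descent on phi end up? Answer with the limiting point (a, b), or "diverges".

phi is separable, so gradient descent decouples: a follows -∂phi/∂a, b follows -∂phi/∂b.
∂phi/∂a = 12a(a - 4)(a + 1); at a=6 this is 1008, so a decreases.
∂phi/∂b = -9(b - 4)(b - 2); at b=3 this is 9, so b decreases.
a converges to its nearest critical value 4 (a local min of the a-part); b converges to 2. The iterate converges to (4, 2).

(4, 2)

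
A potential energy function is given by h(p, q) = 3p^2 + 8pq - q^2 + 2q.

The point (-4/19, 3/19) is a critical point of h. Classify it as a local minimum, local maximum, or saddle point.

saddle point

The Hessian of h is constant: H = [[6, 8], [8, -2]].
det(H) = 6·(-2) − 8² = -76.
Since det(H) < 0, H is indefinite and the critical point is a saddle point.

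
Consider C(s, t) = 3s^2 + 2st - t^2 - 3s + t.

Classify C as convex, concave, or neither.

C is quadratic, so its Hessian is the constant matrix H = [[6, 2], [2, -2]].
det(H) = -16, tr(H) = 4.
det(H) < 0, so H is indefinite: neither convex nor concave.

neither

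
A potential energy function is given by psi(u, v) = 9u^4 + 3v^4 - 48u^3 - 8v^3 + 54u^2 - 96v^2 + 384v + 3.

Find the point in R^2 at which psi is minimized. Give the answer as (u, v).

(3, -4)

psi(u,v) separates as P(u) + Q(v) + 3, so its minimum is min P + min Q + 3.
P'(u) = 36u(u - 3)(u - 1) vanishes at u ∈ {0, 1, 3}; Q'(v) = 12(v - 4)(v - 2)(v + 4) vanishes at v ∈ {-4, 2, 4}.
Local minima of P (where P''>0): P(0)=0, P(3)=-81. Local minima of Q: Q(-4)=-1792, Q(4)=256.
So the global minimum of psi is P(3) + Q(-4) + 3 = -81 − 1792 + 3 = -1870, attained at (3, -4).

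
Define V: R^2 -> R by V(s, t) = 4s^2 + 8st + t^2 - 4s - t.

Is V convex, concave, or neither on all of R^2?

neither

V is quadratic, so its Hessian is the constant matrix H = [[8, 8], [8, 2]].
det(H) = -48, tr(H) = 10.
det(H) < 0, so H is indefinite: neither convex nor concave.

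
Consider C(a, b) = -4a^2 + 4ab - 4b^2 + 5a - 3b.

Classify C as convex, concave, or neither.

C is quadratic, so its Hessian is the constant matrix H = [[-8, 4], [4, -8]].
det(H) = 48, tr(H) = -16.
det(H) > 0 and tr(H) < 0, so H is negative definite everywhere: concave.

concave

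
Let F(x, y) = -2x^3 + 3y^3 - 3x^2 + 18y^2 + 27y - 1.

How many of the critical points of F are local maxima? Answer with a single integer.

1

F separates as a function of x plus a function of y, so ∇F=0 decouples.
∂F/∂x = -6x(x + 1) = 0 at x ∈ {-1, 0}; ∂F/∂y = 9(y + 1)(y + 3) = 0 at y ∈ {-3, -1}.
The Hessian is diagonal: diag(F_xx, F_yy). Second derivatives: F_xx(-1)=6, F_xx(0)=-6; F_yy(-3)=-18, F_yy(-1)=18.
Local maxima occur where both diagonal entries negative: (0, -3). Count: 1.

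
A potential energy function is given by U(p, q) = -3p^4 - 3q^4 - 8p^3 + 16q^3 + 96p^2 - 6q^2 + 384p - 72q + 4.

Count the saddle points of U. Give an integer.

U separates as a function of p plus a function of q, so ∇U=0 decouples.
∂U/∂p = -12(p - 4)(p + 2)(p + 4) = 0 at p ∈ {-4, -2, 4}; ∂U/∂q = -12(q - 3)(q - 2)(q + 1) = 0 at q ∈ {-1, 2, 3}.
The Hessian is diagonal: diag(U_pp, U_qq). Second derivatives: U_pp(-4)=-192, U_pp(-2)=144, U_pp(4)=-576; U_qq(-1)=-144, U_qq(2)=36, U_qq(3)=-48.
Saddle points occur where the two diagonal entries have opposite signs: (-4, 2), (-2, -1), (-2, 3), (4, 2). Count: 4.

4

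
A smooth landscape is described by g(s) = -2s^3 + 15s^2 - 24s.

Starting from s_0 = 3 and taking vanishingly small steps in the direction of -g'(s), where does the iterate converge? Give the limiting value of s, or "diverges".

g'(s) = -6(s - 4)(s - 1), so g'(3) = 12.
Gradient descent moves in the -g' direction, i.e. s is decreasing.
The nearest critical point in that direction is s = 1, where g'' = 18 > 0 (a local minimum). The iterate converges there.

1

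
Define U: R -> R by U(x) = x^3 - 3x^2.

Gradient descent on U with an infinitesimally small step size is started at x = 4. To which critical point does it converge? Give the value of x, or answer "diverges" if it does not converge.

U'(x) = 3x(x - 2), so U'(4) = 24.
Gradient descent moves in the -U' direction, i.e. x is decreasing.
The nearest critical point in that direction is x = 2, where U'' = 6 > 0 (a local minimum). The iterate converges there.

2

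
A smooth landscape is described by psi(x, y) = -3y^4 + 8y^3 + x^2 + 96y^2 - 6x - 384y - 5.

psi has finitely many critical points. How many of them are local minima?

psi separates as a function of x plus a function of y, so ∇psi=0 decouples.
∂psi/∂x = 2(x - 3) = 0 at x ∈ {3}; ∂psi/∂y = -12(y - 4)(y - 2)(y + 4) = 0 at y ∈ {-4, 2, 4}.
The Hessian is diagonal: diag(psi_xx, psi_yy). Second derivatives: psi_xx(3)=2; psi_yy(-4)=-576, psi_yy(2)=144, psi_yy(4)=-192.
Local minima occur where both diagonal entries positive: (3, 2). Count: 1.

1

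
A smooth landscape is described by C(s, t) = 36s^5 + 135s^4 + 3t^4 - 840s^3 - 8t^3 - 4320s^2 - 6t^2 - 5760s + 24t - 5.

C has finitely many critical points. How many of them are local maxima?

C separates as a function of s plus a function of t, so ∇C=0 decouples.
∂C/∂s = 180(s - 4)(s + 1)(s + 2)(s + 4) = 0 at s ∈ {-4, -2, -1, 4}; ∂C/∂t = 12(t - 2)(t - 1)(t + 1) = 0 at t ∈ {-1, 1, 2}.
The Hessian is diagonal: diag(C_ss, C_tt). Second derivatives: C_ss(-4)=-8640, C_ss(-2)=2160, C_ss(-1)=-2700, C_ss(4)=43200; C_tt(-1)=72, C_tt(1)=-24, C_tt(2)=36.
Local maxima occur where both diagonal entries negative: (-4, 1), (-1, 1). Count: 2.

2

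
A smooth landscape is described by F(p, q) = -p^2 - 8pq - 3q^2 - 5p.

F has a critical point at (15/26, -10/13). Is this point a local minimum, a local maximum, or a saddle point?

saddle point

The Hessian of F is constant: H = [[-2, -8], [-8, -6]].
det(H) = (-2)·(-6) − (-8)² = -52.
Since det(H) < 0, H is indefinite and the critical point is a saddle point.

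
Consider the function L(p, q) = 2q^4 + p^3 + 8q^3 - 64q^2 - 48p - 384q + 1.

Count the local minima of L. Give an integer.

2

L separates as a function of p plus a function of q, so ∇L=0 decouples.
∂L/∂p = 3(p - 4)(p + 4) = 0 at p ∈ {-4, 4}; ∂L/∂q = 8(q - 4)(q + 3)(q + 4) = 0 at q ∈ {-4, -3, 4}.
The Hessian is diagonal: diag(L_pp, L_qq). Second derivatives: L_pp(-4)=-24, L_pp(4)=24; L_qq(-4)=64, L_qq(-3)=-56, L_qq(4)=448.
Local minima occur where both diagonal entries positive: (4, -4), (4, 4). Count: 2.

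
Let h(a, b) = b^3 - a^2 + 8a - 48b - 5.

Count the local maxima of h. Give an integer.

1

h separates as a function of a plus a function of b, so ∇h=0 decouples.
∂h/∂a = -2(a - 4) = 0 at a ∈ {4}; ∂h/∂b = 3(b - 4)(b + 4) = 0 at b ∈ {-4, 4}.
The Hessian is diagonal: diag(h_aa, h_bb). Second derivatives: h_aa(4)=-2; h_bb(-4)=-24, h_bb(4)=24.
Local maxima occur where both diagonal entries negative: (4, -4). Count: 1.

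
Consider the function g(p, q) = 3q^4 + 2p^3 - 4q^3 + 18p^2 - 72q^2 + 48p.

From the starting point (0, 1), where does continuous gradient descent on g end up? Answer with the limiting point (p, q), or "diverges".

g is separable, so gradient descent decouples: p follows -∂g/∂p, q follows -∂g/∂q.
∂g/∂p = 6(p + 2)(p + 4); at p=0 this is 48, so p decreases.
∂g/∂q = 12q(q - 4)(q + 3); at q=1 this is -144, so q increases.
p converges to its nearest critical value -2 (a local min of the p-part); q converges to 4. The iterate converges to (-2, 4).

(-2, 4)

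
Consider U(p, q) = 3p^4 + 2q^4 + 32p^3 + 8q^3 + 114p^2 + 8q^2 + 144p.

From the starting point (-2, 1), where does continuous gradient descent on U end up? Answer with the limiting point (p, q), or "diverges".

U is separable, so gradient descent decouples: p follows -∂U/∂p, q follows -∂U/∂q.
∂U/∂p = 12(p + 1)(p + 3)(p + 4); at p=-2 this is -24, so p increases.
∂U/∂q = 8q(q + 1)(q + 2); at q=1 this is 48, so q decreases.
p converges to its nearest critical value -1 (a local min of the p-part); q converges to 0. The iterate converges to (-1, 0).

(-1, 0)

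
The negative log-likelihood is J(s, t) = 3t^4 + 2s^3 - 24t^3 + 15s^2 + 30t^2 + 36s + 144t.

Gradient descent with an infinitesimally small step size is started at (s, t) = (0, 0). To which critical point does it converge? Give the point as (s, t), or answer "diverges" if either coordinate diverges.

(-2, -1)

J is separable, so gradient descent decouples: s follows -∂J/∂s, t follows -∂J/∂t.
∂J/∂s = 6(s + 2)(s + 3); at s=0 this is 36, so s decreases.
∂J/∂t = 12(t - 4)(t - 3)(t + 1); at t=0 this is 144, so t decreases.
s converges to its nearest critical value -2 (a local min of the s-part); t converges to -1. The iterate converges to (-2, -1).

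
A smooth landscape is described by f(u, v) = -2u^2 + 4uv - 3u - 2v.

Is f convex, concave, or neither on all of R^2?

f is quadratic, so its Hessian is the constant matrix H = [[-4, 4], [4, 0]].
det(H) = -16, tr(H) = -4.
det(H) < 0, so H is indefinite: neither convex nor concave.

neither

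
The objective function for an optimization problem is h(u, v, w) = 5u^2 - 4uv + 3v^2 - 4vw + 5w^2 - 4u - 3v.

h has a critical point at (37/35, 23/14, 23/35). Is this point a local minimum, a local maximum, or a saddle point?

The Hessian is constant: H = [[10, -4, 0], [-4, 6, -4], [0, -4, 10]].
Leading principal minors: Δ₁ = 10, Δ₂ = 44, Δ₃ = 280.
All leading minors are positive, so H is positive definite: a local minimum.

local minimum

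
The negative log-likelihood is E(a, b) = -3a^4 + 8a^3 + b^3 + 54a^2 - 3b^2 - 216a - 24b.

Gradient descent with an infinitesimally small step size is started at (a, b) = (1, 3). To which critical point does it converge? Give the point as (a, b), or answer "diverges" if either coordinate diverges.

(2, 4)

E is separable, so gradient descent decouples: a follows -∂E/∂a, b follows -∂E/∂b.
∂E/∂a = -12(a - 3)(a - 2)(a + 3); at a=1 this is -96, so a increases.
∂E/∂b = 3(b - 4)(b + 2); at b=3 this is -15, so b increases.
a converges to its nearest critical value 2 (a local min of the a-part); b converges to 4. The iterate converges to (2, 4).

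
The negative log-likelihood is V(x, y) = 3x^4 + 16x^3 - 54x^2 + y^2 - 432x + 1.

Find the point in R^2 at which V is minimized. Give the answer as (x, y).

(3, 0)

V(x,y) separates as P(x) + Q(y) + 1, so its minimum is min P + min Q + 1.
P'(x) = 12(x - 3)(x + 3)(x + 4) vanishes at x ∈ {-4, -3, 3}; Q'(y) = 2y vanishes at y ∈ {0}.
Local minima of P (where P''>0): P(-4)=608, P(3)=-1107. Local minima of Q: Q(0)=0.
So the global minimum of V is P(3) + Q(0) + 1 = -1107 + 0 + 1 = -1106, attained at (3, 0).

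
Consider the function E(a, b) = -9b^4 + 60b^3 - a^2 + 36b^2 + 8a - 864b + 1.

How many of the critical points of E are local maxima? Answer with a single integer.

E separates as a function of a plus a function of b, so ∇E=0 decouples.
∂E/∂a = -2(a - 4) = 0 at a ∈ {4}; ∂E/∂b = -36(b - 4)(b - 3)(b + 2) = 0 at b ∈ {-2, 3, 4}.
The Hessian is diagonal: diag(E_aa, E_bb). Second derivatives: E_aa(4)=-2; E_bb(-2)=-1080, E_bb(3)=180, E_bb(4)=-216.
Local maxima occur where both diagonal entries negative: (4, -2), (4, 4). Count: 2.

2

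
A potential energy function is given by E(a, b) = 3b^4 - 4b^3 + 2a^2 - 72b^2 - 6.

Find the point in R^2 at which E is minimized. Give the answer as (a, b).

(0, 4)

E(a,b) separates as P(a) + Q(b) − 6, so its minimum is min P + min Q − 6.
P'(a) = 4a vanishes at a ∈ {0}; Q'(b) = 12b(b - 4)(b + 3) vanishes at b ∈ {-3, 0, 4}.
Local minima of P (where P''>0): P(0)=0. Local minima of Q: Q(-3)=-297, Q(4)=-640.
So the global minimum of E is P(0) + Q(4) − 6 = 0 − 640 − 6 = -646, attained at (0, 4).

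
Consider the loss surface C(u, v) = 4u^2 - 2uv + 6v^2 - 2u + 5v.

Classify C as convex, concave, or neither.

convex

C is quadratic, so its Hessian is the constant matrix H = [[8, -2], [-2, 12]].
det(H) = 92, tr(H) = 20.
det(H) > 0 and tr(H) > 0, so H is positive definite everywhere: convex.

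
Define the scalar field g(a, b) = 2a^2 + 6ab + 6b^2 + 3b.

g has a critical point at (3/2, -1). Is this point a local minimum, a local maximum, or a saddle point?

local minimum

The Hessian of g is constant: H = [[4, 6], [6, 12]].
det(H) = 4·12 − 6² = 12.
det(H) > 0 and tr(H) = 16 > 0, so H is positive definite and the point is a local minimum.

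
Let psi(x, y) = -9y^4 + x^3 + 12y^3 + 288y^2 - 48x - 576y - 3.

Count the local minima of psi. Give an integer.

psi separates as a function of x plus a function of y, so ∇psi=0 decouples.
∂psi/∂x = 3(x - 4)(x + 4) = 0 at x ∈ {-4, 4}; ∂psi/∂y = -36(y - 4)(y - 1)(y + 4) = 0 at y ∈ {-4, 1, 4}.
The Hessian is diagonal: diag(psi_xx, psi_yy). Second derivatives: psi_xx(-4)=-24, psi_xx(4)=24; psi_yy(-4)=-1440, psi_yy(1)=540, psi_yy(4)=-864.
Local minima occur where both diagonal entries positive: (4, 1). Count: 1.

1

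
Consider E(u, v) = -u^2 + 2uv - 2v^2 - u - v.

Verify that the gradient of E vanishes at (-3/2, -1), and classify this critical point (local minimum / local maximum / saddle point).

local maximum

∇E = (-2u + 2v - 1, 2u - 4v - 1); substituting (-3/2, -1) gives ∇E = (0, 0), so (-3/2, -1) is indeed a critical point.
The Hessian of E is constant: H = [[-2, 2], [2, -4]].
det(H) = (-2)·(-4) − 2² = 4.
det(H) > 0 and tr(H) = -6 < 0, so H is negative definite and the point is a local maximum.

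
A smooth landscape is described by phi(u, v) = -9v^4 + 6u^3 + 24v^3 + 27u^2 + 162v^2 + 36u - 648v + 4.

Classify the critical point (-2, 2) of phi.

saddle point

The mixed partial ∂²phi/∂u∂v is 0, so the Hessian at any point is diag(phi_uu, phi_vv) = diag(18(2u + 3), 36(-3v^2 + 4v + 9)).
At (-2, 2): H = diag(-18, 180).
The eigenvalues have opposite signs, so H is indefinite: a saddle point.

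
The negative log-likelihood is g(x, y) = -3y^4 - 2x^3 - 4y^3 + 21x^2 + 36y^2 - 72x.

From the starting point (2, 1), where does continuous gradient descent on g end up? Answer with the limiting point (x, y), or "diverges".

(3, 0)

g is separable, so gradient descent decouples: x follows -∂g/∂x, y follows -∂g/∂y.
∂g/∂x = -6(x - 4)(x - 3); at x=2 this is -12, so x increases.
∂g/∂y = -12y(y - 2)(y + 3); at y=1 this is 48, so y decreases.
x converges to its nearest critical value 3 (a local min of the x-part); y converges to 0. The iterate converges to (3, 0).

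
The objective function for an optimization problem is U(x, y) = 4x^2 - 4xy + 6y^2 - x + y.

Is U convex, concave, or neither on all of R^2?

U is quadratic, so its Hessian is the constant matrix H = [[8, -4], [-4, 12]].
det(H) = 80, tr(H) = 20.
det(H) > 0 and tr(H) > 0, so H is positive definite everywhere: convex.

convex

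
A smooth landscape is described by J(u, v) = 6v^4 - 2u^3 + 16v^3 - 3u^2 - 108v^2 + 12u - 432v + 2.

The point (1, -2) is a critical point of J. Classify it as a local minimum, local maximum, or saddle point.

local maximum

The mixed partial ∂²J/∂u∂v is 0, so the Hessian at any point is diag(J_uu, J_vv) = diag(-6(2u + 1), 24(3v^2 + 4v - 9)).
At (1, -2): H = diag(-18, -120).
Both eigenvalues are negative, so H is negative definite: a local maximum.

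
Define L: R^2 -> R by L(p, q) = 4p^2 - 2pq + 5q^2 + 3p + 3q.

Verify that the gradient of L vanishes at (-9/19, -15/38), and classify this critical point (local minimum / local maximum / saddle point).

∇L = (8p - 2q + 3, -2p + 10q + 3); substituting (-9/19, -15/38) gives ∇L = (0, 0), so (-9/19, -15/38) is indeed a critical point.
The Hessian of L is constant: H = [[8, -2], [-2, 10]].
det(H) = 8·10 − (-2)² = 76.
det(H) > 0 and tr(H) = 18 > 0, so H is positive definite and the point is a local minimum.

local minimum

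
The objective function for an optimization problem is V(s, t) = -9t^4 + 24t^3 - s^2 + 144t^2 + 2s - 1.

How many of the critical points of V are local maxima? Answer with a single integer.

2

V separates as a function of s plus a function of t, so ∇V=0 decouples.
∂V/∂s = -2(s - 1) = 0 at s ∈ {1}; ∂V/∂t = -36t(t - 4)(t + 2) = 0 at t ∈ {-2, 0, 4}.
The Hessian is diagonal: diag(V_ss, V_tt). Second derivatives: V_ss(1)=-2; V_tt(-2)=-432, V_tt(0)=288, V_tt(4)=-864.
Local maxima occur where both diagonal entries negative: (1, -2), (1, 4). Count: 2.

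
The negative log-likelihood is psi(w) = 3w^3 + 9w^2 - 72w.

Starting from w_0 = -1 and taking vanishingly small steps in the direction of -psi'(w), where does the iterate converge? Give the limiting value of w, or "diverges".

psi'(w) = 9(w - 2)(w + 4), so psi'(-1) = -81.
Gradient descent moves in the -psi' direction, i.e. w is increasing.
The nearest critical point in that direction is w = 2, where psi'' = 54 > 0 (a local minimum). The iterate converges there.

2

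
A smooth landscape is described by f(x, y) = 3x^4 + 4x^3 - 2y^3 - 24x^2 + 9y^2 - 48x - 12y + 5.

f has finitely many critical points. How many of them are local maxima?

f separates as a function of x plus a function of y, so ∇f=0 decouples.
∂f/∂x = 12(x - 2)(x + 1)(x + 2) = 0 at x ∈ {-2, -1, 2}; ∂f/∂y = -6(y - 2)(y - 1) = 0 at y ∈ {1, 2}.
The Hessian is diagonal: diag(f_xx, f_yy). Second derivatives: f_xx(-2)=48, f_xx(-1)=-36, f_xx(2)=144; f_yy(1)=6, f_yy(2)=-6.
Local maxima occur where both diagonal entries negative: (-1, 2). Count: 1.

1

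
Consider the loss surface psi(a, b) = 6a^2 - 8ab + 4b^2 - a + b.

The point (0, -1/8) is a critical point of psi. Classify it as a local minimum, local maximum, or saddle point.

local minimum

The Hessian of psi is constant: H = [[12, -8], [-8, 8]].
det(H) = 12·8 − (-8)² = 32.
det(H) > 0 and tr(H) = 20 > 0, so H is positive definite and the point is a local minimum.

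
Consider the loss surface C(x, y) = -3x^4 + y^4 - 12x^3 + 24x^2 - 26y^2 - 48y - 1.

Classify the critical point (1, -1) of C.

local maximum

The mixed partial ∂²C/∂x∂y is 0, so the Hessian at any point is diag(C_xx, C_yy) = diag(12(-3x^2 - 6x + 4), 4(3y^2 - 13)).
At (1, -1): H = diag(-60, -40).
Both eigenvalues are negative, so H is negative definite: a local maximum.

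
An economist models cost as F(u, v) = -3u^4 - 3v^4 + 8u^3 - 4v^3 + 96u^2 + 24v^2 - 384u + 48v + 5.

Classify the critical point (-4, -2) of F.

The mixed partial ∂²F/∂u∂v is 0, so the Hessian at any point is diag(F_uu, F_vv) = diag(12(-3u^2 + 4u + 16), 12(-3v^2 - 2v + 4)).
At (-4, -2): H = diag(-576, -48).
Both eigenvalues are negative, so H is negative definite: a local maximum.

local maximum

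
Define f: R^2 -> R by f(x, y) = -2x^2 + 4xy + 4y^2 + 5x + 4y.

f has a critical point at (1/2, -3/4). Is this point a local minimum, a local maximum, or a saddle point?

The Hessian of f is constant: H = [[-4, 4], [4, 8]].
det(H) = (-4)·8 − 4² = -48.
Since det(H) < 0, H is indefinite and the critical point is a saddle point.

saddle point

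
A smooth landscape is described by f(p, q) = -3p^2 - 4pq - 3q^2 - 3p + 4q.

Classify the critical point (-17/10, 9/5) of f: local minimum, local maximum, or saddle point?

The Hessian of f is constant: H = [[-6, -4], [-4, -6]].
det(H) = (-6)·(-6) − (-4)² = 20.
det(H) > 0 and tr(H) = -12 < 0, so H is negative definite and the point is a local maximum.

local maximum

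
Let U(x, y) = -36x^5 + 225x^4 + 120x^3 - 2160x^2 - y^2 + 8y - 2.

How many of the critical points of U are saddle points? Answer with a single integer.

2

U separates as a function of x plus a function of y, so ∇U=0 decouples.
∂U/∂x = -180x(x - 4)(x - 3)(x + 2) = 0 at x ∈ {-2, 0, 3, 4}; ∂U/∂y = -2(y - 4) = 0 at y ∈ {4}.
The Hessian is diagonal: diag(U_xx, U_yy). Second derivatives: U_xx(-2)=10800, U_xx(0)=-4320, U_xx(3)=2700, U_xx(4)=-4320; U_yy(4)=-2.
Saddle points occur where the two diagonal entries have opposite signs: (-2, 4), (3, 4). Count: 2.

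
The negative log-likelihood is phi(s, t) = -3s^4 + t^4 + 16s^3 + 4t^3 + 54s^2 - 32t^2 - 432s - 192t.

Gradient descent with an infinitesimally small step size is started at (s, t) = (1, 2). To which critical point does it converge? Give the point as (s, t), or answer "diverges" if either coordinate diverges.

phi is separable, so gradient descent decouples: s follows -∂phi/∂s, t follows -∂phi/∂t.
∂phi/∂s = -12(s - 4)(s - 3)(s + 3); at s=1 this is -288, so s increases.
∂phi/∂t = 4(t - 4)(t + 3)(t + 4); at t=2 this is -240, so t increases.
s converges to its nearest critical value 3 (a local min of the s-part); t converges to 4. The iterate converges to (3, 4).

(3, 4)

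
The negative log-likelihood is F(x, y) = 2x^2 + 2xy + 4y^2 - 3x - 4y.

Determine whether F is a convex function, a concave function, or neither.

convex

F is quadratic, so its Hessian is the constant matrix H = [[4, 2], [2, 8]].
det(H) = 28, tr(H) = 12.
det(H) > 0 and tr(H) > 0, so H is positive definite everywhere: convex.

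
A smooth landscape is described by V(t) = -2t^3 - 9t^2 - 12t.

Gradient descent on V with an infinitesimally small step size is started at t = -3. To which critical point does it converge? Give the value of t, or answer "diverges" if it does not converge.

-2

V'(t) = -6(t + 1)(t + 2), so V'(-3) = -12.
Gradient descent moves in the -V' direction, i.e. t is increasing.
The nearest critical point in that direction is t = -2, where V'' = 6 > 0 (a local minimum). The iterate converges there.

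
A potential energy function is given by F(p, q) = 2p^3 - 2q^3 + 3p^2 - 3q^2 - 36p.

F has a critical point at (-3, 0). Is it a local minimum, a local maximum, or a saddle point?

local maximum

The mixed partial ∂²F/∂p∂q is 0, so the Hessian at any point is diag(F_pp, F_qq) = diag(6(2p + 1), -6(2q + 1)).
At (-3, 0): H = diag(-30, -6).
Both eigenvalues are negative, so H is negative definite: a local maximum.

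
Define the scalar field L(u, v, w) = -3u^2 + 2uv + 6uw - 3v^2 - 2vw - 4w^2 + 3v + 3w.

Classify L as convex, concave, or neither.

L is quadratic, so its Hessian is the constant matrix H = [[-6, 2, 6], [2, -6, -2], [6, -2, -8]].
Leading principal minors: -6, 32, -64.
Signs alternate −, +, − ⇒ H ≺ 0 ⇒ concave.

concave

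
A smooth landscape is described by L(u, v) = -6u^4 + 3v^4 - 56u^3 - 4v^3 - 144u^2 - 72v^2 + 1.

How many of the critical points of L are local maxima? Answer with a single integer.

L separates as a function of u plus a function of v, so ∇L=0 decouples.
∂L/∂u = -24u(u + 3)(u + 4) = 0 at u ∈ {-4, -3, 0}; ∂L/∂v = 12v(v - 4)(v + 3) = 0 at v ∈ {-3, 0, 4}.
The Hessian is diagonal: diag(L_uu, L_vv). Second derivatives: L_uu(-4)=-96, L_uu(-3)=72, L_uu(0)=-288; L_vv(-3)=252, L_vv(0)=-144, L_vv(4)=336.
Local maxima occur where both diagonal entries negative: (-4, 0), (0, 0). Count: 2.

2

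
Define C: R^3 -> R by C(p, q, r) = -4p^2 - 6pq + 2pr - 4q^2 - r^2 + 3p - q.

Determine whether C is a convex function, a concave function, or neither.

concave

C is quadratic, so its Hessian is the constant matrix H = [[-8, -6, 2], [-6, -8, 0], [2, 0, -2]].
Leading principal minors: -8, 28, -24.
Signs alternate −, +, − ⇒ H ≺ 0 ⇒ concave.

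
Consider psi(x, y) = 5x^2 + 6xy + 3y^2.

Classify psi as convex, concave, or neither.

convex

psi is quadratic, so its Hessian is the constant matrix H = [[10, 6], [6, 6]].
det(H) = 24, tr(H) = 16.
det(H) > 0 and tr(H) > 0, so H is positive definite everywhere: convex.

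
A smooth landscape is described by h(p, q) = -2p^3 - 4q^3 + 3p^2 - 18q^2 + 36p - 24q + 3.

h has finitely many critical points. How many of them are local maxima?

1

h separates as a function of p plus a function of q, so ∇h=0 decouples.
∂h/∂p = -6(p - 3)(p + 2) = 0 at p ∈ {-2, 3}; ∂h/∂q = -12(q + 1)(q + 2) = 0 at q ∈ {-2, -1}.
The Hessian is diagonal: diag(h_pp, h_qq). Second derivatives: h_pp(-2)=30, h_pp(3)=-30; h_qq(-2)=12, h_qq(-1)=-12.
Local maxima occur where both diagonal entries negative: (3, -1). Count: 1.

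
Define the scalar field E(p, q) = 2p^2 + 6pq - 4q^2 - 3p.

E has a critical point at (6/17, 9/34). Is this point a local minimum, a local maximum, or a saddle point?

saddle point

The Hessian of E is constant: H = [[4, 6], [6, -8]].
det(H) = 4·(-8) − 6² = -68.
Since det(H) < 0, H is indefinite and the critical point is a saddle point.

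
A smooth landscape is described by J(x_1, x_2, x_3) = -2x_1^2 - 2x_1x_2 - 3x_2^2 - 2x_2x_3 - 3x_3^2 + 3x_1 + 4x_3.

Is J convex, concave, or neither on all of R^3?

J is quadratic, so its Hessian is the constant matrix H = [[-4, -2, 0], [-2, -6, -2], [0, -2, -6]].
Leading principal minors: -4, 20, -104.
Signs alternate −, +, − ⇒ H ≺ 0 ⇒ concave.

concave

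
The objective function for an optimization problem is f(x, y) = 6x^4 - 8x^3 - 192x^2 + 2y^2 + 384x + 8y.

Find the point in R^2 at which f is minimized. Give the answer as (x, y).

(-4, -2)

f(x,y) separates as P(x) + Q(y), so its minimum is min P + min Q.
P'(x) = 24(x - 4)(x - 1)(x + 4) vanishes at x ∈ {-4, 1, 4}; Q'(y) = 4y + 8 vanishes at y ∈ {-2}.
Local minima of P (where P''>0): P(-4)=-2560, P(4)=-512. Local minima of Q: Q(-2)=-8.
So the global minimum of f is P(-4) + Q(-2) = -2560 − 8 = -2568, attained at (-4, -2).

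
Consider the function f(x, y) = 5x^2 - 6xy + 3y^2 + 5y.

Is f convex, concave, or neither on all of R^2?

convex

f is quadratic, so its Hessian is the constant matrix H = [[10, -6], [-6, 6]].
det(H) = 24, tr(H) = 16.
det(H) > 0 and tr(H) > 0, so H is positive definite everywhere: convex.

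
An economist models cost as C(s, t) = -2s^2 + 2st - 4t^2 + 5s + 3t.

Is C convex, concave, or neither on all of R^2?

concave

C is quadratic, so its Hessian is the constant matrix H = [[-4, 2], [2, -8]].
det(H) = 28, tr(H) = -12.
det(H) > 0 and tr(H) < 0, so H is negative definite everywhere: concave.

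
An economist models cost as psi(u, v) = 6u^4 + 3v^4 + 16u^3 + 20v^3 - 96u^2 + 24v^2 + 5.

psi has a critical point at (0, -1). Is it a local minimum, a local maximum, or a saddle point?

The mixed partial ∂²psi/∂u∂v is 0, so the Hessian at any point is diag(psi_uu, psi_vv) = diag(24(3u^2 + 4u - 8), 12(3v^2 + 10v + 4)).
At (0, -1): H = diag(-192, -36).
Both eigenvalues are negative, so H is negative definite: a local maximum.

local maximum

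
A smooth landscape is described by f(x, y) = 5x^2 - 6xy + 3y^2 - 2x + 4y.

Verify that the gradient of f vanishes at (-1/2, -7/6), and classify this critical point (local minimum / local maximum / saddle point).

∇f = (10x - 6y - 2, -6x + 6y + 4); substituting (-1/2, -7/6) gives ∇f = (0, 0), so (-1/2, -7/6) is indeed a critical point.
The Hessian of f is constant: H = [[10, -6], [-6, 6]].
det(H) = 10·6 − (-6)² = 24.
det(H) > 0 and tr(H) = 16 > 0, so H is positive definite and the point is a local minimum.

local minimum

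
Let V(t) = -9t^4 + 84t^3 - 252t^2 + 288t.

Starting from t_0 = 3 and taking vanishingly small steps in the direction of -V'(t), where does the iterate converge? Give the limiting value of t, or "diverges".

V'(t) = -36(t - 4)(t - 2)(t - 1), so V'(3) = 72.
Gradient descent moves in the -V' direction, i.e. t is decreasing.
The nearest critical point in that direction is t = 2, where V'' = 72 > 0 (a local minimum). The iterate converges there.

2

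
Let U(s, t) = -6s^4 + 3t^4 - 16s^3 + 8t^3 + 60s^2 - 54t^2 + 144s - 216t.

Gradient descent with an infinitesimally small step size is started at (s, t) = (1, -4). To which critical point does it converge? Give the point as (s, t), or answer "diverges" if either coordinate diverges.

U is separable, so gradient descent decouples: s follows -∂U/∂s, t follows -∂U/∂t.
∂U/∂s = -24(s - 2)(s + 1)(s + 3); at s=1 this is 192, so s decreases.
∂U/∂t = 12(t - 3)(t + 2)(t + 3); at t=-4 this is -168, so t increases.
s converges to its nearest critical value -1 (a local min of the s-part); t converges to -3. The iterate converges to (-1, -3).

(-1, -3)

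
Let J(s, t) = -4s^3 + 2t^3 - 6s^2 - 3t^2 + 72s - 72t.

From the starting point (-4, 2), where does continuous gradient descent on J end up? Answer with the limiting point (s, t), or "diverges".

(-3, 4)

J is separable, so gradient descent decouples: s follows -∂J/∂s, t follows -∂J/∂t.
∂J/∂s = -12(s - 2)(s + 3); at s=-4 this is -72, so s increases.
∂J/∂t = 6(t - 4)(t + 3); at t=2 this is -60, so t increases.
s converges to its nearest critical value -3 (a local min of the s-part); t converges to 4. The iterate converges to (-3, 4).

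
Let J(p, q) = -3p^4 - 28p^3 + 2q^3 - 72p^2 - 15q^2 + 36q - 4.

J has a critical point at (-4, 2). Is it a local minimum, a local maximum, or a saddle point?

The mixed partial ∂²J/∂p∂q is 0, so the Hessian at any point is diag(J_pp, J_qq) = diag(-12(3p^2 + 14p + 12), 6(2q - 5)).
At (-4, 2): H = diag(-48, -6).
Both eigenvalues are negative, so H is negative definite: a local maximum.

local maximum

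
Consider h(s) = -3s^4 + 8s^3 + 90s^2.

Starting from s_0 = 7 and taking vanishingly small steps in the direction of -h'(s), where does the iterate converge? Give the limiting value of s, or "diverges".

h'(s) = -12s(s - 5)(s + 3), so h'(7) = -1680.
Gradient descent moves in the -h' direction, i.e. s is increasing.
There is no critical point above s=7, and h' keeps the same sign, so the iterate runs off to +∞.

diverges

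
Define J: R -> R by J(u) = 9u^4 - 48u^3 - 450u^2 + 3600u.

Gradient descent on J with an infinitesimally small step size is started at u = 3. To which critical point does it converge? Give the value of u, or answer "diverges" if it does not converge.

-5

J'(u) = 36(u - 5)(u - 4)(u + 5), so J'(3) = 576.
Gradient descent moves in the -J' direction, i.e. u is decreasing.
The nearest critical point in that direction is u = -5, where J'' = 3240 > 0 (a local minimum). The iterate converges there.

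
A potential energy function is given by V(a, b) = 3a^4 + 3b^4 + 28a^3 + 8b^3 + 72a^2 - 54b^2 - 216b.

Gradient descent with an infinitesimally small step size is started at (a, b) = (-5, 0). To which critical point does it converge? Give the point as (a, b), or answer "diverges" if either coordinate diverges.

V is separable, so gradient descent decouples: a follows -∂V/∂a, b follows -∂V/∂b.
∂V/∂a = 12a(a + 3)(a + 4); at a=-5 this is -120, so a increases.
∂V/∂b = 12(b - 3)(b + 2)(b + 3); at b=0 this is -216, so b increases.
a converges to its nearest critical value -4 (a local min of the a-part); b converges to 3. The iterate converges to (-4, 3).

(-4, 3)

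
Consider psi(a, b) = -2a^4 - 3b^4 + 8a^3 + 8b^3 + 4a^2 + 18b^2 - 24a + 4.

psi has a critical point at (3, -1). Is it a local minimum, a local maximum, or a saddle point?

The mixed partial ∂²psi/∂a∂b is 0, so the Hessian at any point is diag(psi_aa, psi_bb) = diag(8(-3a^2 + 6a + 1), 12(-3b^2 + 4b + 3)).
At (3, -1): H = diag(-64, -48).
Both eigenvalues are negative, so H is negative definite: a local maximum.

local maximum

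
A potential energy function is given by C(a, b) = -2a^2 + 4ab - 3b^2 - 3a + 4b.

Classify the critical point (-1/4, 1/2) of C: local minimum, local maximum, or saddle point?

The Hessian of C is constant: H = [[-4, 4], [4, -6]].
det(H) = (-4)·(-6) − 4² = 8.
det(H) > 0 and tr(H) = -10 < 0, so H is negative definite and the point is a local maximum.

local maximum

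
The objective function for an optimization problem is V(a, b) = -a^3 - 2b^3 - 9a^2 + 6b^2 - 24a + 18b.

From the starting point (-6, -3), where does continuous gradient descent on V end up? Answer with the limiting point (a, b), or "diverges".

V is separable, so gradient descent decouples: a follows -∂V/∂a, b follows -∂V/∂b.
∂V/∂a = -3(a + 2)(a + 4); at a=-6 this is -24, so a increases.
∂V/∂b = -6(b - 3)(b + 1); at b=-3 this is -72, so b increases.
a converges to its nearest critical value -4 (a local min of the a-part); b converges to -1. The iterate converges to (-4, -1).

(-4, -1)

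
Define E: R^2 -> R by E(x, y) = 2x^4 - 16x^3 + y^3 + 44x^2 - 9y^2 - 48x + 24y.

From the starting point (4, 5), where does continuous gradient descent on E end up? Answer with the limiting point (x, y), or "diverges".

E is separable, so gradient descent decouples: x follows -∂E/∂x, y follows -∂E/∂y.
∂E/∂x = 8(x - 3)(x - 2)(x - 1); at x=4 this is 48, so x decreases.
∂E/∂y = 3(y - 4)(y - 2); at y=5 this is 9, so y decreases.
x converges to its nearest critical value 3 (a local min of the x-part); y converges to 4. The iterate converges to (3, 4).

(3, 4)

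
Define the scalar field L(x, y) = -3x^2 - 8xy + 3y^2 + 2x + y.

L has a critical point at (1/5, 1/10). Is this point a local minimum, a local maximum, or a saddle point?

saddle point

The Hessian of L is constant: H = [[-6, -8], [-8, 6]].
det(H) = (-6)·6 − (-8)² = -100.
Since det(H) < 0, H is indefinite and the critical point is a saddle point.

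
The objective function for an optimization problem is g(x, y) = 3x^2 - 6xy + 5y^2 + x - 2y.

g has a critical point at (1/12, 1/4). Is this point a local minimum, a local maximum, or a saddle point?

The Hessian of g is constant: H = [[6, -6], [-6, 10]].
det(H) = 6·10 − (-6)² = 24.
det(H) > 0 and tr(H) = 16 > 0, so H is positive definite and the point is a local minimum.

local minimum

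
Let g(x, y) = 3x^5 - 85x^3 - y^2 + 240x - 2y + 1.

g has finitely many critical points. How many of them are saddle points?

g separates as a function of x plus a function of y, so ∇g=0 decouples.
∂g/∂x = 15(x - 4)(x - 1)(x + 1)(x + 4) = 0 at x ∈ {-4, -1, 1, 4}; ∂g/∂y = -2(y + 1) = 0 at y ∈ {-1}.
The Hessian is diagonal: diag(g_xx, g_yy). Second derivatives: g_xx(-4)=-1800, g_xx(-1)=450, g_xx(1)=-450, g_xx(4)=1800; g_yy(-1)=-2.
Saddle points occur where the two diagonal entries have opposite signs: (-1, -1), (4, -1). Count: 2.

2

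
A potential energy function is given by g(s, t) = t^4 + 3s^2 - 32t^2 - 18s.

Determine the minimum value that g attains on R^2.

-283

g(s,t) separates as P(s) + Q(t), so its minimum is min P + min Q.
P'(s) = 6s - 18 vanishes at s ∈ {3}; Q'(t) = 4t(t - 4)(t + 4) vanishes at t ∈ {-4, 0, 4}.
Local minima of P (where P''>0): P(3)=-27. Local minima of Q: Q(-4)=-256, Q(4)=-256.
So the global minimum of g is P(3) + Q(-4) = -27 − 256 = -283, attained at (3, -4).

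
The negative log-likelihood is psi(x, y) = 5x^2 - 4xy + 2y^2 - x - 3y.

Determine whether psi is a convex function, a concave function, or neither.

psi is quadratic, so its Hessian is the constant matrix H = [[10, -4], [-4, 4]].
det(H) = 24, tr(H) = 14.
det(H) > 0 and tr(H) > 0, so H is positive definite everywhere: convex.

convex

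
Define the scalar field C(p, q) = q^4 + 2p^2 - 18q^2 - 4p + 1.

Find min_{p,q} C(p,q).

-82

C(p,q) separates as A(p) + B(q) + 1, so its minimum is min A + min B + 1.
A'(p) = 4p - 4 vanishes at p ∈ {1}; B'(q) = 4q(q - 3)(q + 3) vanishes at q ∈ {-3, 0, 3}.
Local minima of A (where A''>0): A(1)=-2. Local minima of B: B(-3)=-81, B(3)=-81.
So the global minimum of C is A(1) + B(-3) + 1 = -2 − 81 + 1 = -82, attained at (1, -3).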